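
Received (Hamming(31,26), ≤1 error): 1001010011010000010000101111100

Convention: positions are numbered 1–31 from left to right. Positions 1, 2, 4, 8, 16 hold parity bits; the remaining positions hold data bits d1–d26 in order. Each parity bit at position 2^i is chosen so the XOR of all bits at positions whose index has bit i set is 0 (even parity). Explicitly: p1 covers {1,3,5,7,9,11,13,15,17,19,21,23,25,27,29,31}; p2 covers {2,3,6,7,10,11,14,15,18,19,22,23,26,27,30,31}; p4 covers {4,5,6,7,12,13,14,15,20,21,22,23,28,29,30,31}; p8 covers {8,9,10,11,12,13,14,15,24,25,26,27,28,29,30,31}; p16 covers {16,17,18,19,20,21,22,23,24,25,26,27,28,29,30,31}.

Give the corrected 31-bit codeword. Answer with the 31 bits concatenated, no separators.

s1 (pos 1,3,5,7,9,11,13,15,17,19,21,23,25,27,29,31): 1⊕0⊕0⊕0⊕1⊕0⊕0⊕0⊕0⊕0⊕0⊕1⊕1⊕1⊕1⊕0 = 0
s2 (pos 2,3,6,7,10,11,14,15,18,19,22,23,26,27,30,31): 0⊕0⊕1⊕0⊕1⊕0⊕0⊕0⊕1⊕0⊕0⊕1⊕1⊕1⊕0⊕0 = 0
s4 (pos 4,5,6,7,12,13,14,15,20,21,22,23,28,29,30,31): 1⊕0⊕1⊕0⊕1⊕0⊕0⊕0⊕0⊕0⊕0⊕1⊕1⊕1⊕0⊕0 = 0
s8 (pos 8,9,10,11,12,13,14,15,24,25,26,27,28,29,30,31): 0⊕1⊕1⊕0⊕1⊕0⊕0⊕0⊕0⊕1⊕1⊕1⊕1⊕1⊕0⊕0 = 0
s16 (pos 16,17,18,19,20,21,22,23,24,25,26,27,28,29,30,31): 0⊕0⊕1⊕0⊕0⊕0⊕0⊕1⊕0⊕1⊕1⊕1⊕1⊕1⊕0⊕0 = 1
Syndrome s16…s1 = 10000 → error at position 16.
Flip position 16: 1001010011010000010000101111100 → 1001010011010001010000101111100

1001010011010001010000101111100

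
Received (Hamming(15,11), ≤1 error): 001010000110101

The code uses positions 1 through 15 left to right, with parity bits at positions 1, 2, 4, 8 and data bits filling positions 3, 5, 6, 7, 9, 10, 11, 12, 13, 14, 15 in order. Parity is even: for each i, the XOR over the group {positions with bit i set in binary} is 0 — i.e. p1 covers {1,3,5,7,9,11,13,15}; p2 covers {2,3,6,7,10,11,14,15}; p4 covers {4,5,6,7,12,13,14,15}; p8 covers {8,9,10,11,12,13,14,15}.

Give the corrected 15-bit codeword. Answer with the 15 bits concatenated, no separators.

001000000110101

s1 (pos 1,3,5,7,9,11,13,15): 0⊕1⊕1⊕0⊕0⊕1⊕1⊕1 = 1
s2 (pos 2,3,6,7,10,11,14,15): 0⊕1⊕0⊕0⊕1⊕1⊕0⊕1 = 0
s4 (pos 4,5,6,7,12,13,14,15): 0⊕1⊕0⊕0⊕0⊕1⊕0⊕1 = 1
s8 (pos 8,9,10,11,12,13,14,15): 0⊕0⊕1⊕1⊕0⊕1⊕0⊕1 = 0
Syndrome s8…s1 = 0101 → error at position 5.
Flip position 5: 001010000110101 → 001000000110101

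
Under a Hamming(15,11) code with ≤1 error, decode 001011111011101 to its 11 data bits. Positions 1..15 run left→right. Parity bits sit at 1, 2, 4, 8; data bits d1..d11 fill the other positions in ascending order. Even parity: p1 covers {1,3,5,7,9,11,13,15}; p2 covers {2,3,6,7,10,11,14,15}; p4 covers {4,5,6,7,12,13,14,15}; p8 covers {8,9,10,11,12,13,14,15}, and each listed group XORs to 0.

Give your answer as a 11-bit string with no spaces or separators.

01111011101

s1 (pos 1,3,5,7,9,11,13,15): 0⊕1⊕1⊕1⊕1⊕1⊕1⊕1 = 1
s2 (pos 2,3,6,7,10,11,14,15): 0⊕1⊕1⊕1⊕0⊕1⊕0⊕1 = 1
s4 (pos 4,5,6,7,12,13,14,15): 0⊕1⊕1⊕1⊕1⊕1⊕0⊕1 = 0
s8 (pos 8,9,10,11,12,13,14,15): 1⊕1⊕0⊕1⊕1⊕1⊕0⊕1 = 0
Syndrome s8…s1 = 0011 → error at position 3.
Flip position 3: 001011111011101 → 000011111011101
Read data bits from positions 3,5,6,7,9,10,11,12,13,14,15: 01111011101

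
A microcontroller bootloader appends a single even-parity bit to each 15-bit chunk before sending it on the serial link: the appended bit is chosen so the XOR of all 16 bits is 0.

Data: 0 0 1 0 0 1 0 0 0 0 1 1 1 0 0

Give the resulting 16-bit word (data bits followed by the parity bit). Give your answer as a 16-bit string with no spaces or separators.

0010010000111001

XOR of the 15 data bits: 0⊕0⊕1⊕0⊕0⊕1⊕0⊕0⊕0⊕0⊕1⊕1⊕1⊕0⊕0 = 1
Parity bit = 1 (so all 16 bits XOR to 0).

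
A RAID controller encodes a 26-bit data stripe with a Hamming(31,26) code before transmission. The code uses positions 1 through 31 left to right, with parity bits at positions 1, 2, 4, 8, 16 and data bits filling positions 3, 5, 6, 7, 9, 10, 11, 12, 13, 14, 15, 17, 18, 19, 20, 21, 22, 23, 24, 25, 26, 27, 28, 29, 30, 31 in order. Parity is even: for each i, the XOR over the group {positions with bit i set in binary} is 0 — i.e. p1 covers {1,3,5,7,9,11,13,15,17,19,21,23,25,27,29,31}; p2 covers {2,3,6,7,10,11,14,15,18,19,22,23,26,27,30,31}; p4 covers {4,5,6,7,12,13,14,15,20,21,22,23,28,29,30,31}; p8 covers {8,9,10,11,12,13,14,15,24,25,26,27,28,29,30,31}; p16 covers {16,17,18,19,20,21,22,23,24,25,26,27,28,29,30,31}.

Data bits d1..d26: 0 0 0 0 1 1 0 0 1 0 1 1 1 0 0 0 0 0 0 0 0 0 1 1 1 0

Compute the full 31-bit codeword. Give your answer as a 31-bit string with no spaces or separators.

1001000111001011110000000001110

Place data at non-parity positions: p1 p2 0 p4 0 0 0 p8 1 1 0 0 1 0 1 p16 1 1 0 0 0 0 0 0 0 0 0 1 1 1 0
p1 (pos 1,3,5,7,9,11,13,15,17,19,21,23,25,27,29,31): XOR of data positions = 0⊕0⊕0⊕1⊕0⊕1⊕1⊕1⊕0⊕0⊕0⊕0⊕0⊕1⊕0 = 1
p2 (pos 2,3,6,7,10,11,14,15,18,19,22,23,26,27,30,31): XOR of data positions = 0⊕0⊕0⊕1⊕0⊕0⊕1⊕1⊕0⊕0⊕0⊕0⊕0⊕1⊕0 = 0
p4 (pos 4,5,6,7,12,13,14,15,20,21,22,23,28,29,30,31): XOR of data positions = 0⊕0⊕0⊕0⊕1⊕0⊕1⊕0⊕0⊕0⊕0⊕1⊕1⊕1⊕0 = 1
p8 (pos 8,9,10,11,12,13,14,15,24,25,26,27,28,29,30,31): XOR of data positions = 1⊕1⊕0⊕0⊕1⊕0⊕1⊕0⊕0⊕0⊕0⊕1⊕1⊕1⊕0 = 1
p16 (pos 16,17,18,19,20,21,22,23,24,25,26,27,28,29,30,31): XOR of data positions = 1⊕1⊕0⊕0⊕0⊕0⊕0⊕0⊕0⊕0⊕0⊕1⊕1⊕1⊕0 = 1
Codeword: 1001000111001011110000000001110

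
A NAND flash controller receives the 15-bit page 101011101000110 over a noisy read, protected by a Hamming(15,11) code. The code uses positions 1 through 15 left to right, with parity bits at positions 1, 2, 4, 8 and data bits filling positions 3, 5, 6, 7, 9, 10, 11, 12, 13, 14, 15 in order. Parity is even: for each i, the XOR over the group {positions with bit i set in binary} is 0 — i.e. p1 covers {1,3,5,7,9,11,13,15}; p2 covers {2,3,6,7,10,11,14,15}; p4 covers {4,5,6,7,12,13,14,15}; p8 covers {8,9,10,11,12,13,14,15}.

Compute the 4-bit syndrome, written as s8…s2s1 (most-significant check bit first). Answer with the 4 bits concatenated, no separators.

1100

s1 (pos 1,3,5,7,9,11,13,15): 1⊕1⊕1⊕1⊕1⊕0⊕1⊕0 = 0
s2 (pos 2,3,6,7,10,11,14,15): 0⊕1⊕1⊕1⊕0⊕0⊕1⊕0 = 0
s4 (pos 4,5,6,7,12,13,14,15): 0⊕1⊕1⊕1⊕0⊕1⊕1⊕0 = 1
s8 (pos 8,9,10,11,12,13,14,15): 0⊕1⊕0⊕0⊕0⊕1⊕1⊕0 = 1
Syndrome s8…s1 = 1100 → error at position 12.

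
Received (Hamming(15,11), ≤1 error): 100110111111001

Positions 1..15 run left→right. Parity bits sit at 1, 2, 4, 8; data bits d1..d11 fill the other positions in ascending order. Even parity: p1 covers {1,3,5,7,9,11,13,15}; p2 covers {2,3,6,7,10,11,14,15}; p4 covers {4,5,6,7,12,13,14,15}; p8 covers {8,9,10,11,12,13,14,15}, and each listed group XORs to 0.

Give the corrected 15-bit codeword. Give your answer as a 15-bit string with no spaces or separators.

100010111111001

s1 (pos 1,3,5,7,9,11,13,15): 1⊕0⊕1⊕1⊕1⊕1⊕0⊕1 = 0
s2 (pos 2,3,6,7,10,11,14,15): 0⊕0⊕0⊕1⊕1⊕1⊕0⊕1 = 0
s4 (pos 4,5,6,7,12,13,14,15): 1⊕1⊕0⊕1⊕1⊕0⊕0⊕1 = 1
s8 (pos 8,9,10,11,12,13,14,15): 1⊕1⊕1⊕1⊕1⊕0⊕0⊕1 = 0
Syndrome s8…s1 = 0100 → error at position 4.
Flip position 4: 100110111111001 → 100010111111001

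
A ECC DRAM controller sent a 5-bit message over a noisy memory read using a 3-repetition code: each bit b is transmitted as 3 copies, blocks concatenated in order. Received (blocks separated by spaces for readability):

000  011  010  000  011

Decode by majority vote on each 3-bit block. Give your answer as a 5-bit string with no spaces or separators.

01001

Block 1 (000): 0 ones → 0
Block 2 (011): 2 ones → 1
Block 3 (010): 1 one → 0
Block 4 (000): 0 ones → 0
Block 5 (011): 2 ones → 1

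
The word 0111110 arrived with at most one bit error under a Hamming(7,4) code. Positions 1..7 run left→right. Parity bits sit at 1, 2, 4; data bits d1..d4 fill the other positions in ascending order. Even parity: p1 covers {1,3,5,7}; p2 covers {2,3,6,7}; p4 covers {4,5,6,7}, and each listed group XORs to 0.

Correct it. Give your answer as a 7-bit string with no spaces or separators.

0111100

s1 (pos 1,3,5,7): 0⊕1⊕1⊕0 = 0
s2 (pos 2,3,6,7): 1⊕1⊕1⊕0 = 1
s4 (pos 4,5,6,7): 1⊕1⊕1⊕0 = 1
Syndrome s4…s1 = 110 → error at position 6.
Flip position 6: 0111110 → 0111100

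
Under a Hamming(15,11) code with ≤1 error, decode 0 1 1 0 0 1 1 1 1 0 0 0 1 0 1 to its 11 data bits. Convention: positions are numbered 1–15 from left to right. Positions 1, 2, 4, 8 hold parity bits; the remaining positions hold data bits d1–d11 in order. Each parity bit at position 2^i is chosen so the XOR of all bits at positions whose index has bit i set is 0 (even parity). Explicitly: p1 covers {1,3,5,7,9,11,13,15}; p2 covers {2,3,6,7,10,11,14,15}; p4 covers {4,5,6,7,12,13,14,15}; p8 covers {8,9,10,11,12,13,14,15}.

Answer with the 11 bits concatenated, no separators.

s1 (pos 1,3,5,7,9,11,13,15): 0⊕1⊕0⊕1⊕1⊕0⊕1⊕1 = 1
s2 (pos 2,3,6,7,10,11,14,15): 1⊕1⊕1⊕1⊕0⊕0⊕0⊕1 = 1
s4 (pos 4,5,6,7,12,13,14,15): 0⊕0⊕1⊕1⊕0⊕1⊕0⊕1 = 0
s8 (pos 8,9,10,11,12,13,14,15): 1⊕1⊕0⊕0⊕0⊕1⊕0⊕1 = 0
Syndrome s8…s1 = 0011 → error at position 3.
Flip position 3: 011001111000101 → 010001111000101
Read data bits from positions 3,5,6,7,9,10,11,12,13,14,15: 00111000101

00111000101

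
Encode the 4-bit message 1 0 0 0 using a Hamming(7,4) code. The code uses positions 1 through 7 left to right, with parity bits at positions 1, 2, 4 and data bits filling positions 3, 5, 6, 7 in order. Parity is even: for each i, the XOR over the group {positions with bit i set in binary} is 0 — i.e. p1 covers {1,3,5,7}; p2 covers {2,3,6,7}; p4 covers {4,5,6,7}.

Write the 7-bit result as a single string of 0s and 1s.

1110000

Place data at non-parity positions: p1 p2 1 p4 0 0 0
p1 (pos 1,3,5,7): XOR of data positions = 1⊕0⊕0 = 1
p2 (pos 2,3,6,7): XOR of data positions = 1⊕0⊕0 = 1
p4 (pos 4,5,6,7): XOR of data positions = 0⊕0⊕0 = 0
Codeword: 1110000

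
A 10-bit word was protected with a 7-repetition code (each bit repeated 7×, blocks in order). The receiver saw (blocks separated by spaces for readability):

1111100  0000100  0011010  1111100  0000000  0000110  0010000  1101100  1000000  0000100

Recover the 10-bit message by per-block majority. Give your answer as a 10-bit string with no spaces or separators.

1001000100

Block 1 (1111100): 5 ones → 1
Block 2 (0000100): 1 one → 0
Block 3 (0011010): 3 ones → 0
Block 4 (1111100): 5 ones → 1
Block 5 (0000000): 0 ones → 0
Block 6 (0000110): 2 ones → 0
Block 7 (0010000): 1 one → 0
Block 8 (1101100): 4 ones → 1
Block 9 (1000000): 1 one → 0
Block 10 (0000100): 1 one → 0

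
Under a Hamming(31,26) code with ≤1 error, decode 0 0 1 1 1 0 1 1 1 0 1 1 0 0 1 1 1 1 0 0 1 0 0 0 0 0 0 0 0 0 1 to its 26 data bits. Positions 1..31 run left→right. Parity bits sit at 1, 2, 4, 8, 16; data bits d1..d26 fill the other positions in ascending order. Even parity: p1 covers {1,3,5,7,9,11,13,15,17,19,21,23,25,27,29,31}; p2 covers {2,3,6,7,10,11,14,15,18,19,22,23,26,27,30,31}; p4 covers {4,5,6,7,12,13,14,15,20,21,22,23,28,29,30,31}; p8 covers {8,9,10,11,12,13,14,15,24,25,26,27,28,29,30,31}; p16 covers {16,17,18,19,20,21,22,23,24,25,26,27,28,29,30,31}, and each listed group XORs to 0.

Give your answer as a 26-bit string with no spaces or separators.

s1 (pos 1,3,5,7,9,11,13,15,17,19,21,23,25,27,29,31): 0⊕1⊕1⊕1⊕1⊕1⊕0⊕1⊕1⊕0⊕1⊕0⊕0⊕0⊕0⊕1 = 1
s2 (pos 2,3,6,7,10,11,14,15,18,19,22,23,26,27,30,31): 0⊕1⊕0⊕1⊕0⊕1⊕0⊕1⊕1⊕0⊕0⊕0⊕0⊕0⊕0⊕1 = 0
s4 (pos 4,5,6,7,12,13,14,15,20,21,22,23,28,29,30,31): 1⊕1⊕0⊕1⊕1⊕0⊕0⊕1⊕0⊕1⊕0⊕0⊕0⊕0⊕0⊕1 = 1
s8 (pos 8,9,10,11,12,13,14,15,24,25,26,27,28,29,30,31): 1⊕1⊕0⊕1⊕1⊕0⊕0⊕1⊕0⊕0⊕0⊕0⊕0⊕0⊕0⊕1 = 0
s16 (pos 16,17,18,19,20,21,22,23,24,25,26,27,28,29,30,31): 1⊕1⊕1⊕0⊕0⊕1⊕0⊕0⊕0⊕0⊕0⊕0⊕0⊕0⊕0⊕1 = 1
Syndrome s16…s1 = 10101 → error at position 21.
Flip position 21: 0011101110110011110010000000001 → 0011101110110011110000000000001
Read data bits from positions 3,5,6,7,9,10,11,12,13,14,15,17,18,19,20,21,22,23,24,25,26,27,28,29,30,31: 11011011001110000000000001

11011011001110000000000001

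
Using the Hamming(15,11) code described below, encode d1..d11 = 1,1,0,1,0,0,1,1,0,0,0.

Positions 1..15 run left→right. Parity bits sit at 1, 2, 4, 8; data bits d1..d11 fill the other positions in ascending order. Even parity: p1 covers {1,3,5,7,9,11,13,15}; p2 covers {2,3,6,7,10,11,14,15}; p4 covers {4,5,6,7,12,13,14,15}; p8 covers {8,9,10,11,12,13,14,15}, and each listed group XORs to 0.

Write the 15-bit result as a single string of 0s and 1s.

011110100011000

Place data at non-parity positions: p1 p2 1 p4 1 0 1 p8 0 0 1 1 0 0 0
p1 (pos 1,3,5,7,9,11,13,15): XOR of data positions = 1⊕1⊕1⊕0⊕1⊕0⊕0 = 0
p2 (pos 2,3,6,7,10,11,14,15): XOR of data positions = 1⊕0⊕1⊕0⊕1⊕0⊕0 = 1
p4 (pos 4,5,6,7,12,13,14,15): XOR of data positions = 1⊕0⊕1⊕1⊕0⊕0⊕0 = 1
p8 (pos 8,9,10,11,12,13,14,15): XOR of data positions = 0⊕0⊕1⊕1⊕0⊕0⊕0 = 0
Codeword: 011110100011000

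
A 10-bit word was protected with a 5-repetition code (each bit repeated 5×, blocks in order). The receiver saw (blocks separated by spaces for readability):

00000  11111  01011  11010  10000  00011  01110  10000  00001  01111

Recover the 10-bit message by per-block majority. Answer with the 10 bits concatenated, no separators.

Block 1 (00000): 0 ones → 0
Block 2 (11111): 5 ones → 1
Block 3 (01011): 3 ones → 1
Block 4 (11010): 3 ones → 1
Block 5 (10000): 1 one → 0
Block 6 (00011): 2 ones → 0
Block 7 (01110): 3 ones → 1
Block 8 (10000): 1 one → 0
Block 9 (00001): 1 one → 0
Block 10 (01111): 4 ones → 1

0111001001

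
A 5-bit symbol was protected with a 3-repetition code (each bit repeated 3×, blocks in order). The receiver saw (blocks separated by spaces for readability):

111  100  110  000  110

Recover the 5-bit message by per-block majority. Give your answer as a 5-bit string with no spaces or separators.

Block 1 (111): 3 ones → 1
Block 2 (100): 1 one → 0
Block 3 (110): 2 ones → 1
Block 4 (000): 0 ones → 0
Block 5 (110): 2 ones → 1

10101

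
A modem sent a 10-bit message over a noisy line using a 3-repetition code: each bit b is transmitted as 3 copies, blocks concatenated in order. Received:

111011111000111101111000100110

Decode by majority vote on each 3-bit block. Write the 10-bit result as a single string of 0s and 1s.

Block 1 (111): 3 ones → 1
Block 2 (011): 2 ones → 1
Block 3 (111): 3 ones → 1
Block 4 (000): 0 ones → 0
Block 5 (111): 3 ones → 1
Block 6 (101): 2 ones → 1
Block 7 (111): 3 ones → 1
Block 8 (000): 0 ones → 0
Block 9 (100): 1 one → 0
Block 10 (110): 2 ones → 1

1110111001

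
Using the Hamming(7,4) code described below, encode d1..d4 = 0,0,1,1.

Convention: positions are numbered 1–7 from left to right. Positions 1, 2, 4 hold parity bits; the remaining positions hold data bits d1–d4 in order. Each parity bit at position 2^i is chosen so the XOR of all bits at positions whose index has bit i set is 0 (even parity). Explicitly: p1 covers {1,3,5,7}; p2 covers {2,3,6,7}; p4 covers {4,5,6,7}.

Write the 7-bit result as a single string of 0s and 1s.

1000011

Place data at non-parity positions: p1 p2 0 p4 0 1 1
p1 (pos 1,3,5,7): XOR of data positions = 0⊕0⊕1 = 1
p2 (pos 2,3,6,7): XOR of data positions = 0⊕1⊕1 = 0
p4 (pos 4,5,6,7): XOR of data positions = 0⊕1⊕1 = 0
Codeword: 1000011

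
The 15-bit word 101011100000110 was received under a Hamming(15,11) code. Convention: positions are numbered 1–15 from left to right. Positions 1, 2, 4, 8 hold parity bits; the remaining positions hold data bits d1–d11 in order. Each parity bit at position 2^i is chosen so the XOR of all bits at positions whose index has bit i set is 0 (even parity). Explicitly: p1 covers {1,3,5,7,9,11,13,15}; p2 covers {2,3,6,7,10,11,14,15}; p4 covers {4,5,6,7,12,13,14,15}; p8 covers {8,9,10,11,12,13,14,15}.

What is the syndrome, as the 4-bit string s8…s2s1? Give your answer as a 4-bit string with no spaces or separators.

0101

s1 (pos 1,3,5,7,9,11,13,15): 1⊕1⊕1⊕1⊕0⊕0⊕1⊕0 = 1
s2 (pos 2,3,6,7,10,11,14,15): 0⊕1⊕1⊕1⊕0⊕0⊕1⊕0 = 0
s4 (pos 4,5,6,7,12,13,14,15): 0⊕1⊕1⊕1⊕0⊕1⊕1⊕0 = 1
s8 (pos 8,9,10,11,12,13,14,15): 0⊕0⊕0⊕0⊕0⊕1⊕1⊕0 = 0
Syndrome s8…s1 = 0101 → error at position 5.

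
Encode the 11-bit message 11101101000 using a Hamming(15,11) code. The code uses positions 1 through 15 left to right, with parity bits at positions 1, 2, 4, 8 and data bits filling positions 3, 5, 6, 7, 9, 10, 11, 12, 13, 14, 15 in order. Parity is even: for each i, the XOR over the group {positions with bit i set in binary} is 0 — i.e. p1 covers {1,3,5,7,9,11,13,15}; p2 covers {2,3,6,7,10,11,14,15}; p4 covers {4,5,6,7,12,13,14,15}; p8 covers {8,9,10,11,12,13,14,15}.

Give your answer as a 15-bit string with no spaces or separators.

Place data at non-parity positions: p1 p2 1 p4 1 1 0 p8 1 1 0 1 0 0 0
p1 (pos 1,3,5,7,9,11,13,15): XOR of data positions = 1⊕1⊕0⊕1⊕0⊕0⊕0 = 1
p2 (pos 2,3,6,7,10,11,14,15): XOR of data positions = 1⊕1⊕0⊕1⊕0⊕0⊕0 = 1
p4 (pos 4,5,6,7,12,13,14,15): XOR of data positions = 1⊕1⊕0⊕1⊕0⊕0⊕0 = 1
p8 (pos 8,9,10,11,12,13,14,15): XOR of data positions = 1⊕1⊕0⊕1⊕0⊕0⊕0 = 1
Codeword: 111111011101000

111111011101000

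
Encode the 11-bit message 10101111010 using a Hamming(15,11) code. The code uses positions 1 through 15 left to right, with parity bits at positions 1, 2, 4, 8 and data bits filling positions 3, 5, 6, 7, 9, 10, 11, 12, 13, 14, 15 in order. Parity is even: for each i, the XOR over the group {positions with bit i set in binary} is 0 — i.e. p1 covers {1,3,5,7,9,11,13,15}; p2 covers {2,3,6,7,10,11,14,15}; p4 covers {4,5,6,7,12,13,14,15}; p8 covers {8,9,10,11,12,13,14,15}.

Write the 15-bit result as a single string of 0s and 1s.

Place data at non-parity positions: p1 p2 1 p4 0 1 0 p8 1 1 1 1 0 1 0
p1 (pos 1,3,5,7,9,11,13,15): XOR of data positions = 1⊕0⊕0⊕1⊕1⊕0⊕0 = 1
p2 (pos 2,3,6,7,10,11,14,15): XOR of data positions = 1⊕1⊕0⊕1⊕1⊕1⊕0 = 1
p4 (pos 4,5,6,7,12,13,14,15): XOR of data positions = 0⊕1⊕0⊕1⊕0⊕1⊕0 = 1
p8 (pos 8,9,10,11,12,13,14,15): XOR of data positions = 1⊕1⊕1⊕1⊕0⊕1⊕0 = 1
Codeword: 111101011111010

111101011111010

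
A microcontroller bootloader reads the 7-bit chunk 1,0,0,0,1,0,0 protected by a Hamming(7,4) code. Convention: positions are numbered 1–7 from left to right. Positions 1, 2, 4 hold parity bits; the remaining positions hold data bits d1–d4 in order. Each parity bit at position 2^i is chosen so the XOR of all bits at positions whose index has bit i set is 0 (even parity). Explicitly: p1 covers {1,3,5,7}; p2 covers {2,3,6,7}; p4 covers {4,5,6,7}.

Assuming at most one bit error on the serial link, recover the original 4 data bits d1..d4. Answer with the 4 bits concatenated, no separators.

s1 (pos 1,3,5,7): 1⊕0⊕1⊕0 = 0
s2 (pos 2,3,6,7): 0⊕0⊕0⊕0 = 0
s4 (pos 4,5,6,7): 0⊕1⊕0⊕0 = 1
Syndrome s4…s1 = 100 → error at position 4.
Flip position 4: 1000100 → 1001100
Read data bits from positions 3,5,6,7: 0100

0100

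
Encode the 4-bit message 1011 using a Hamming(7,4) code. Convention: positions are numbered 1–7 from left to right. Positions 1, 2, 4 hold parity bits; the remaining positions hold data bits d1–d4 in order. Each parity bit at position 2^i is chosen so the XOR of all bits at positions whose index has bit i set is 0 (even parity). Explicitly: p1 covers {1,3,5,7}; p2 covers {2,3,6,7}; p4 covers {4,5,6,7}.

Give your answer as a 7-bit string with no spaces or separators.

Place data at non-parity positions: p1 p2 1 p4 0 1 1
p1 (pos 1,3,5,7): XOR of data positions = 1⊕0⊕1 = 0
p2 (pos 2,3,6,7): XOR of data positions = 1⊕1⊕1 = 1
p4 (pos 4,5,6,7): XOR of data positions = 0⊕1⊕1 = 0
Codeword: 0110011

0110011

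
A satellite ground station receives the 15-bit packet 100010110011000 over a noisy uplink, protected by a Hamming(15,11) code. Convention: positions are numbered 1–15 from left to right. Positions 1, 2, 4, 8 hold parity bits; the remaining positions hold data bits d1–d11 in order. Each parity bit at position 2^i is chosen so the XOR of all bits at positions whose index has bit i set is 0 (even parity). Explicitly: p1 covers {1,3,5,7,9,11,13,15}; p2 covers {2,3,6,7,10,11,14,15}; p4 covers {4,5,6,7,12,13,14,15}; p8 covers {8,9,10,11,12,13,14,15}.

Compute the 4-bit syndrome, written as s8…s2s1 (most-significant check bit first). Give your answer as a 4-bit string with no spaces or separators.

s1 (pos 1,3,5,7,9,11,13,15): 1⊕0⊕1⊕1⊕0⊕1⊕0⊕0 = 0
s2 (pos 2,3,6,7,10,11,14,15): 0⊕0⊕0⊕1⊕0⊕1⊕0⊕0 = 0
s4 (pos 4,5,6,7,12,13,14,15): 0⊕1⊕0⊕1⊕1⊕0⊕0⊕0 = 1
s8 (pos 8,9,10,11,12,13,14,15): 1⊕0⊕0⊕1⊕1⊕0⊕0⊕0 = 1
Syndrome s8…s1 = 1100 → error at position 12.

1100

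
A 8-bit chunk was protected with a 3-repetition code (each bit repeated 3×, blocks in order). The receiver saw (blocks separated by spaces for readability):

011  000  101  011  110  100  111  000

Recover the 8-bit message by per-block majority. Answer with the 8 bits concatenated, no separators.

10111010

Block 1 (011): 2 ones → 1
Block 2 (000): 0 ones → 0
Block 3 (101): 2 ones → 1
Block 4 (011): 2 ones → 1
Block 5 (110): 2 ones → 1
Block 6 (100): 1 one → 0
Block 7 (111): 3 ones → 1
Block 8 (000): 0 ones → 0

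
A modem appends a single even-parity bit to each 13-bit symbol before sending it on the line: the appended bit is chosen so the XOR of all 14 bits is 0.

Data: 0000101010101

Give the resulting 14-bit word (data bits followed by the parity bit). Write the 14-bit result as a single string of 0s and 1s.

XOR of the 13 data bits: 0⊕0⊕0⊕0⊕1⊕0⊕1⊕0⊕1⊕0⊕1⊕0⊕1 = 1
Parity bit = 1 (so all 14 bits XOR to 0).

00001010101011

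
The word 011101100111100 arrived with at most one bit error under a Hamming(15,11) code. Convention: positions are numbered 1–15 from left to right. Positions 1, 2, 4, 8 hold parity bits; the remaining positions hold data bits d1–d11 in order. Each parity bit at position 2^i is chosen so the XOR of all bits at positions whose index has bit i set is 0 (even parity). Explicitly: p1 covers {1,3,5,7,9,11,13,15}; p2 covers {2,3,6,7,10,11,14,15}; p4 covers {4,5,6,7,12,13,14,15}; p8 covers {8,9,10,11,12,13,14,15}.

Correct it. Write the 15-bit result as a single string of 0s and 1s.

011001100111100

s1 (pos 1,3,5,7,9,11,13,15): 0⊕1⊕0⊕1⊕0⊕1⊕1⊕0 = 0
s2 (pos 2,3,6,7,10,11,14,15): 1⊕1⊕1⊕1⊕1⊕1⊕0⊕0 = 0
s4 (pos 4,5,6,7,12,13,14,15): 1⊕0⊕1⊕1⊕1⊕1⊕0⊕0 = 1
s8 (pos 8,9,10,11,12,13,14,15): 0⊕0⊕1⊕1⊕1⊕1⊕0⊕0 = 0
Syndrome s8…s1 = 0100 → error at position 4.
Flip position 4: 011101100111100 → 011001100111100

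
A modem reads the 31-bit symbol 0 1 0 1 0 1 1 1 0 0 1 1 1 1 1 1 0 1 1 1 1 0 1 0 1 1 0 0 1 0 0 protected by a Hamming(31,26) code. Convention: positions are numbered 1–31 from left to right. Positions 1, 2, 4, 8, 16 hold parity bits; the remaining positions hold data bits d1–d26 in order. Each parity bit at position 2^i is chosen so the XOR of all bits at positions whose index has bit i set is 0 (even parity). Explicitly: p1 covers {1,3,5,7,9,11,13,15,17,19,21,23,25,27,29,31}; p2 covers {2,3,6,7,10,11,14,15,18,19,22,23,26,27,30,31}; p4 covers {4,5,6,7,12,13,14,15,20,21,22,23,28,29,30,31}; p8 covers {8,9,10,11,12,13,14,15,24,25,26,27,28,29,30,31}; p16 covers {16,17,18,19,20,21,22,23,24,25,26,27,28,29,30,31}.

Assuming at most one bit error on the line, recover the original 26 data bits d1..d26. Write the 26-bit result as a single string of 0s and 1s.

s1 (pos 1,3,5,7,9,11,13,15,17,19,21,23,25,27,29,31): 0⊕0⊕0⊕1⊕0⊕1⊕1⊕1⊕0⊕1⊕1⊕1⊕1⊕0⊕1⊕0 = 1
s2 (pos 2,3,6,7,10,11,14,15,18,19,22,23,26,27,30,31): 1⊕0⊕1⊕1⊕0⊕1⊕1⊕1⊕1⊕1⊕0⊕1⊕1⊕0⊕0⊕0 = 0
s4 (pos 4,5,6,7,12,13,14,15,20,21,22,23,28,29,30,31): 1⊕0⊕1⊕1⊕1⊕1⊕1⊕1⊕1⊕1⊕0⊕1⊕0⊕1⊕0⊕0 = 1
s8 (pos 8,9,10,11,12,13,14,15,24,25,26,27,28,29,30,31): 1⊕0⊕0⊕1⊕1⊕1⊕1⊕1⊕0⊕1⊕1⊕0⊕0⊕1⊕0⊕0 = 1
s16 (pos 16,17,18,19,20,21,22,23,24,25,26,27,28,29,30,31): 1⊕0⊕1⊕1⊕1⊕1⊕0⊕1⊕0⊕1⊕1⊕0⊕0⊕1⊕0⊕0 = 1
Syndrome s16…s1 = 11101 → error at position 29.
Flip position 29: 0101011100111111011110101100100 → 0101011100111111011110101100000
Read data bits from positions 3,5,6,7,9,10,11,12,13,14,15,17,18,19,20,21,22,23,24,25,26,27,28,29,30,31: 00110011111011110101100000

00110011111011110101100000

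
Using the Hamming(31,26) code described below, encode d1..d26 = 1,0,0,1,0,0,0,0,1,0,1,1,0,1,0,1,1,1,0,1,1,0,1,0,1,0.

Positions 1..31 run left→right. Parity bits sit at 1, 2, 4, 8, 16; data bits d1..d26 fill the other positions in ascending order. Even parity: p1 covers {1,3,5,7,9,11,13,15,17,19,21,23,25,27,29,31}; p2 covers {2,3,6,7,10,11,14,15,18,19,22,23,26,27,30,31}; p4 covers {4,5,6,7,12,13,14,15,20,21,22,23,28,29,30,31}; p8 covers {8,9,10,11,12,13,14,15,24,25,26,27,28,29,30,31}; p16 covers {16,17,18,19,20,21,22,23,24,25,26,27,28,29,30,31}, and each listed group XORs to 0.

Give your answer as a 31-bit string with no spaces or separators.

1010001000001011101011101101010

Place data at non-parity positions: p1 p2 1 p4 0 0 1 p8 0 0 0 0 1 0 1 p16 1 0 1 0 1 1 1 0 1 1 0 1 0 1 0
p1 (pos 1,3,5,7,9,11,13,15,17,19,21,23,25,27,29,31): XOR of data positions = 1⊕0⊕1⊕0⊕0⊕1⊕1⊕1⊕1⊕1⊕1⊕1⊕0⊕0⊕0 = 1
p2 (pos 2,3,6,7,10,11,14,15,18,19,22,23,26,27,30,31): XOR of data positions = 1⊕0⊕1⊕0⊕0⊕0⊕1⊕0⊕1⊕1⊕1⊕1⊕0⊕1⊕0 = 0
p4 (pos 4,5,6,7,12,13,14,15,20,21,22,23,28,29,30,31): XOR of data positions = 0⊕0⊕1⊕0⊕1⊕0⊕1⊕0⊕1⊕1⊕1⊕1⊕0⊕1⊕0 = 0
p8 (pos 8,9,10,11,12,13,14,15,24,25,26,27,28,29,30,31): XOR of data positions = 0⊕0⊕0⊕0⊕1⊕0⊕1⊕0⊕1⊕1⊕0⊕1⊕0⊕1⊕0 = 0
p16 (pos 16,17,18,19,20,21,22,23,24,25,26,27,28,29,30,31): XOR of data positions = 1⊕0⊕1⊕0⊕1⊕1⊕1⊕0⊕1⊕1⊕0⊕1⊕0⊕1⊕0 = 1
Codeword: 1010001000001011101011101101010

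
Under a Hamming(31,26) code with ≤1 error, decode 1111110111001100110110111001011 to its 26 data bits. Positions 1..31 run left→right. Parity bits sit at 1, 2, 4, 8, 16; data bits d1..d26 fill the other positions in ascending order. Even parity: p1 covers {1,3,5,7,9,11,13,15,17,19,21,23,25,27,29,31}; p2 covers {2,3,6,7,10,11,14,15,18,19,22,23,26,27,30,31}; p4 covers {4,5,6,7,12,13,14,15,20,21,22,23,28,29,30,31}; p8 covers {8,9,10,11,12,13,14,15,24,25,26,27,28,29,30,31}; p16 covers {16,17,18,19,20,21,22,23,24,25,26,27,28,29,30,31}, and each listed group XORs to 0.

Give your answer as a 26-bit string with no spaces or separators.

11001100110110110111001011

s1 (pos 1,3,5,7,9,11,13,15,17,19,21,23,25,27,29,31): 1⊕1⊕1⊕0⊕1⊕0⊕1⊕0⊕1⊕0⊕1⊕1⊕1⊕0⊕0⊕1 = 0
s2 (pos 2,3,6,7,10,11,14,15,18,19,22,23,26,27,30,31): 1⊕1⊕1⊕0⊕1⊕0⊕1⊕0⊕1⊕0⊕0⊕1⊕0⊕0⊕1⊕1 = 1
s4 (pos 4,5,6,7,12,13,14,15,20,21,22,23,28,29,30,31): 1⊕1⊕1⊕0⊕0⊕1⊕1⊕0⊕1⊕1⊕0⊕1⊕1⊕0⊕1⊕1 = 1
s8 (pos 8,9,10,11,12,13,14,15,24,25,26,27,28,29,30,31): 1⊕1⊕1⊕0⊕0⊕1⊕1⊕0⊕1⊕1⊕0⊕0⊕1⊕0⊕1⊕1 = 0
s16 (pos 16,17,18,19,20,21,22,23,24,25,26,27,28,29,30,31): 0⊕1⊕1⊕0⊕1⊕1⊕0⊕1⊕1⊕1⊕0⊕0⊕1⊕0⊕1⊕1 = 0
Syndrome s16…s1 = 00110 → error at position 6.
Flip position 6: 1111110111001100110110111001011 → 1111100111001100110110111001011
Read data bits from positions 3,5,6,7,9,10,11,12,13,14,15,17,18,19,20,21,22,23,24,25,26,27,28,29,30,31: 11001100110110110111001011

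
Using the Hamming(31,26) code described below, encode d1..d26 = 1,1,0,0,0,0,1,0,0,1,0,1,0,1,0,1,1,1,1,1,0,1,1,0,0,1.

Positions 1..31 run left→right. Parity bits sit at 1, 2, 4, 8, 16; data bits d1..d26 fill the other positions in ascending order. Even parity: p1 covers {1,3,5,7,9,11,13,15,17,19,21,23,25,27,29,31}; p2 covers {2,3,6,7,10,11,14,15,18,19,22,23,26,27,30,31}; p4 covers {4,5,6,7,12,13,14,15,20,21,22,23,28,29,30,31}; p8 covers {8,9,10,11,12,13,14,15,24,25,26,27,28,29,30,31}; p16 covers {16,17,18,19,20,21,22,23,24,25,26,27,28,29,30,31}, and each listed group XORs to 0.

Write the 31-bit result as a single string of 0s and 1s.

0011100100100100101011111011001

Place data at non-parity positions: p1 p2 1 p4 1 0 0 p8 0 0 1 0 0 1 0 p16 1 0 1 0 1 1 1 1 1 0 1 1 0 0 1
p1 (pos 1,3,5,7,9,11,13,15,17,19,21,23,25,27,29,31): XOR of data positions = 1⊕1⊕0⊕0⊕1⊕0⊕0⊕1⊕1⊕1⊕1⊕1⊕1⊕0⊕1 = 0
p2 (pos 2,3,6,7,10,11,14,15,18,19,22,23,26,27,30,31): XOR of data positions = 1⊕0⊕0⊕0⊕1⊕1⊕0⊕0⊕1⊕1⊕1⊕0⊕1⊕0⊕1 = 0
p4 (pos 4,5,6,7,12,13,14,15,20,21,22,23,28,29,30,31): XOR of data positions = 1⊕0⊕0⊕0⊕0⊕1⊕0⊕0⊕1⊕1⊕1⊕1⊕0⊕0⊕1 = 1
p8 (pos 8,9,10,11,12,13,14,15,24,25,26,27,28,29,30,31): XOR of data positions = 0⊕0⊕1⊕0⊕0⊕1⊕0⊕1⊕1⊕0⊕1⊕1⊕0⊕0⊕1 = 1
p16 (pos 16,17,18,19,20,21,22,23,24,25,26,27,28,29,30,31): XOR of data positions = 1⊕0⊕1⊕0⊕1⊕1⊕1⊕1⊕1⊕0⊕1⊕1⊕0⊕0⊕1 = 0
Codeword: 0011100100100100101011111011001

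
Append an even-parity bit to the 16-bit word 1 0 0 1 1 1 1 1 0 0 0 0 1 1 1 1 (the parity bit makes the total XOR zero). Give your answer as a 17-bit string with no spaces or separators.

XOR of the 16 data bits: 1⊕0⊕0⊕1⊕1⊕1⊕1⊕1⊕0⊕0⊕0⊕0⊕1⊕1⊕1⊕1 = 0
Parity bit = 0 (so all 17 bits XOR to 0).

10011111000011110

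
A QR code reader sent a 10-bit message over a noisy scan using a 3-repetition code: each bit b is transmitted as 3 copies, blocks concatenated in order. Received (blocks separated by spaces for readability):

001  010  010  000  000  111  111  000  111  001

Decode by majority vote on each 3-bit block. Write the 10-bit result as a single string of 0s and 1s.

Block 1 (001): 1 one → 0
Block 2 (010): 1 one → 0
Block 3 (010): 1 one → 0
Block 4 (000): 0 ones → 0
Block 5 (000): 0 ones → 0
Block 6 (111): 3 ones → 1
Block 7 (111): 3 ones → 1
Block 8 (000): 0 ones → 0
Block 9 (111): 3 ones → 1
Block 10 (001): 1 one → 0

0000011010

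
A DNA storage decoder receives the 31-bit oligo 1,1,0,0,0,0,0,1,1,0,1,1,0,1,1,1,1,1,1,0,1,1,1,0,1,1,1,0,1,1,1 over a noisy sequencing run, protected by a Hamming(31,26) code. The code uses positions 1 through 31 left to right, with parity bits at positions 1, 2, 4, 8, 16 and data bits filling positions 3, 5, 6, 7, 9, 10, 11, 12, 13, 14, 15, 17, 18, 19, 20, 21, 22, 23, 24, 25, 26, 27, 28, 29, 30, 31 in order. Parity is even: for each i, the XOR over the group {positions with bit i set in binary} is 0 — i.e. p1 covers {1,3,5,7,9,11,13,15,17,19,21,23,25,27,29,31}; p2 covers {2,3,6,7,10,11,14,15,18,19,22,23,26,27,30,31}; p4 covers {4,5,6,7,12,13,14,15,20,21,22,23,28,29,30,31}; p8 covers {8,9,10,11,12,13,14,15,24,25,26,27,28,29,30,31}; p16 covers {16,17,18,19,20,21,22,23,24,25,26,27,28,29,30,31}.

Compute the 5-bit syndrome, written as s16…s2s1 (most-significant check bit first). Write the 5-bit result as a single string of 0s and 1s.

10100

s1 (pos 1,3,5,7,9,11,13,15,17,19,21,23,25,27,29,31): 1⊕0⊕0⊕0⊕1⊕1⊕0⊕1⊕1⊕1⊕1⊕1⊕1⊕1⊕1⊕1 = 0
s2 (pos 2,3,6,7,10,11,14,15,18,19,22,23,26,27,30,31): 1⊕0⊕0⊕0⊕0⊕1⊕1⊕1⊕1⊕1⊕1⊕1⊕1⊕1⊕1⊕1 = 0
s4 (pos 4,5,6,7,12,13,14,15,20,21,22,23,28,29,30,31): 0⊕0⊕0⊕0⊕1⊕0⊕1⊕1⊕0⊕1⊕1⊕1⊕0⊕1⊕1⊕1 = 1
s8 (pos 8,9,10,11,12,13,14,15,24,25,26,27,28,29,30,31): 1⊕1⊕0⊕1⊕1⊕0⊕1⊕1⊕0⊕1⊕1⊕1⊕0⊕1⊕1⊕1 = 0
s16 (pos 16,17,18,19,20,21,22,23,24,25,26,27,28,29,30,31): 1⊕1⊕1⊕1⊕0⊕1⊕1⊕1⊕0⊕1⊕1⊕1⊕0⊕1⊕1⊕1 = 1
Syndrome s16…s1 = 10100 → error at position 20.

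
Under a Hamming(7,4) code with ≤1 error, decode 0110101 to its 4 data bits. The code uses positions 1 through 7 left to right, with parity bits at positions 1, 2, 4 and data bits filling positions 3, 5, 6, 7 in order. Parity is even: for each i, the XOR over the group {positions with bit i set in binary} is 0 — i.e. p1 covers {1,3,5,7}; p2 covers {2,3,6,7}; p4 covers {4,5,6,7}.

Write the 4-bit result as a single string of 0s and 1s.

0101

s1 (pos 1,3,5,7): 0⊕1⊕1⊕1 = 1
s2 (pos 2,3,6,7): 1⊕1⊕0⊕1 = 1
s4 (pos 4,5,6,7): 0⊕1⊕0⊕1 = 0
Syndrome s4…s1 = 011 → error at position 3.
Flip position 3: 0110101 → 0100101
Read data bits from positions 3,5,6,7: 0101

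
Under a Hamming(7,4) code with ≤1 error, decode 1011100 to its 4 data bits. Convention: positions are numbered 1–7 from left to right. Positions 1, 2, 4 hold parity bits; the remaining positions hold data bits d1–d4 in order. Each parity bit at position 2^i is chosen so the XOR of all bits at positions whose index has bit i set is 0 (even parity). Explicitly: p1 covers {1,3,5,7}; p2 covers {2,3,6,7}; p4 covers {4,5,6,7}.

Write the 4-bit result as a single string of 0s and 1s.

0100

s1 (pos 1,3,5,7): 1⊕1⊕1⊕0 = 1
s2 (pos 2,3,6,7): 0⊕1⊕0⊕0 = 1
s4 (pos 4,5,6,7): 1⊕1⊕0⊕0 = 0
Syndrome s4…s1 = 011 → error at position 3.
Flip position 3: 1011100 → 1001100
Read data bits from positions 3,5,6,7: 0100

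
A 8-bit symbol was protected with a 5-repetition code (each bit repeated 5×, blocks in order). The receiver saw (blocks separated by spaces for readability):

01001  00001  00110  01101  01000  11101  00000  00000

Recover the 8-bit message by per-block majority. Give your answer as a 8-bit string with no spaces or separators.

00010100

Block 1 (01001): 2 ones → 0
Block 2 (00001): 1 one → 0
Block 3 (00110): 2 ones → 0
Block 4 (01101): 3 ones → 1
Block 5 (01000): 1 one → 0
Block 6 (11101): 4 ones → 1
Block 7 (00000): 0 ones → 0
Block 8 (00000): 0 ones → 0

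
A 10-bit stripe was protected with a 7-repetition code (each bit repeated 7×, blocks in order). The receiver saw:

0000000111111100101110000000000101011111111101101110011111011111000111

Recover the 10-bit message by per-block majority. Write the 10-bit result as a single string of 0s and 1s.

Block 1 (0000000): 0 ones → 0
Block 2 (1111111): 7 ones → 1
Block 3 (0010111): 4 ones → 1
Block 4 (0000000): 0 ones → 0
Block 5 (0001010): 2 ones → 0
Block 6 (1111111): 7 ones → 1
Block 7 (1101101): 5 ones → 1
Block 8 (1100111): 5 ones → 1
Block 9 (1101111): 6 ones → 1
Block 10 (1000111): 4 ones → 1

0110011111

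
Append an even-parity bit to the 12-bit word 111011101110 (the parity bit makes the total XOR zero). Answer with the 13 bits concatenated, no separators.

XOR of the 12 data bits: 1⊕1⊕1⊕0⊕1⊕1⊕1⊕0⊕1⊕1⊕1⊕0 = 1
Parity bit = 1 (so all 13 bits XOR to 0).

1110111011101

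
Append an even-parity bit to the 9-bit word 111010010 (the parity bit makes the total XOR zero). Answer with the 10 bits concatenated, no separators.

XOR of the 9 data bits: 1⊕1⊕1⊕0⊕1⊕0⊕0⊕1⊕0 = 1
Parity bit = 1 (so all 10 bits XOR to 0).

1110100101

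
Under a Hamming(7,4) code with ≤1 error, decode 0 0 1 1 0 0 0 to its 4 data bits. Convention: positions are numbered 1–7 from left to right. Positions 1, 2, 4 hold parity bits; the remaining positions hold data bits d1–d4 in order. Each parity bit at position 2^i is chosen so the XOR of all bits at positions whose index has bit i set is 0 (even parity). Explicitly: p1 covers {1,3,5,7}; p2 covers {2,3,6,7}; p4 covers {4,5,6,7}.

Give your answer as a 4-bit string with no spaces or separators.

1001

s1 (pos 1,3,5,7): 0⊕1⊕0⊕0 = 1
s2 (pos 2,3,6,7): 0⊕1⊕0⊕0 = 1
s4 (pos 4,5,6,7): 1⊕0⊕0⊕0 = 1
Syndrome s4…s1 = 111 → error at position 7.
Flip position 7: 0011000 → 0011001
Read data bits from positions 3,5,6,7: 1001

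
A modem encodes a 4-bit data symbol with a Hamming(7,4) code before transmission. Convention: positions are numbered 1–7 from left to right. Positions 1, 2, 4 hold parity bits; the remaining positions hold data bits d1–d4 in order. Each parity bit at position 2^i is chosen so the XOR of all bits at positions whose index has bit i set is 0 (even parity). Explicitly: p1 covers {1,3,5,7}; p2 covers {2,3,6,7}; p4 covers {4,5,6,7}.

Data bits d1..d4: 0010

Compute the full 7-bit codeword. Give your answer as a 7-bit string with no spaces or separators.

Place data at non-parity positions: p1 p2 0 p4 0 1 0
p1 (pos 1,3,5,7): XOR of data positions = 0⊕0⊕0 = 0
p2 (pos 2,3,6,7): XOR of data positions = 0⊕1⊕0 = 1
p4 (pos 4,5,6,7): XOR of data positions = 0⊕1⊕0 = 1
Codeword: 0101010

0101010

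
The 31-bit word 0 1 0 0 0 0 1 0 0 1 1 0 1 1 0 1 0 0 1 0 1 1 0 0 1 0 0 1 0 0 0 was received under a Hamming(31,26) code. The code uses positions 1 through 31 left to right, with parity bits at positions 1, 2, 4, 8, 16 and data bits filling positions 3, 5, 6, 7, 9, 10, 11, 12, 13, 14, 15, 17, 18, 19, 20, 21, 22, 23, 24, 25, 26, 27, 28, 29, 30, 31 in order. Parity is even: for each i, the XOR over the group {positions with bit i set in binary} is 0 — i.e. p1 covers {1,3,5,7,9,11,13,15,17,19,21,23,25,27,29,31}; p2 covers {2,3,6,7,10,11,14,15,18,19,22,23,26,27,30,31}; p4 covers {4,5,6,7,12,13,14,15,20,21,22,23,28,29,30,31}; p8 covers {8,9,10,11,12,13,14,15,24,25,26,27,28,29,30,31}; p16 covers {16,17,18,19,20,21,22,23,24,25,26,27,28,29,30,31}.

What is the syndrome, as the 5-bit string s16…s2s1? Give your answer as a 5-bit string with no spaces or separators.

s1 (pos 1,3,5,7,9,11,13,15,17,19,21,23,25,27,29,31): 0⊕0⊕0⊕1⊕0⊕1⊕1⊕0⊕0⊕1⊕1⊕0⊕1⊕0⊕0⊕0 = 0
s2 (pos 2,3,6,7,10,11,14,15,18,19,22,23,26,27,30,31): 1⊕0⊕0⊕1⊕1⊕1⊕1⊕0⊕0⊕1⊕1⊕0⊕0⊕0⊕0⊕0 = 1
s4 (pos 4,5,6,7,12,13,14,15,20,21,22,23,28,29,30,31): 0⊕0⊕0⊕1⊕0⊕1⊕1⊕0⊕0⊕1⊕1⊕0⊕1⊕0⊕0⊕0 = 0
s8 (pos 8,9,10,11,12,13,14,15,24,25,26,27,28,29,30,31): 0⊕0⊕1⊕1⊕0⊕1⊕1⊕0⊕0⊕1⊕0⊕0⊕1⊕0⊕0⊕0 = 0
s16 (pos 16,17,18,19,20,21,22,23,24,25,26,27,28,29,30,31): 1⊕0⊕0⊕1⊕0⊕1⊕1⊕0⊕0⊕1⊕0⊕0⊕1⊕0⊕0⊕0 = 0
Syndrome s16…s1 = 00010 → error at position 2.

00010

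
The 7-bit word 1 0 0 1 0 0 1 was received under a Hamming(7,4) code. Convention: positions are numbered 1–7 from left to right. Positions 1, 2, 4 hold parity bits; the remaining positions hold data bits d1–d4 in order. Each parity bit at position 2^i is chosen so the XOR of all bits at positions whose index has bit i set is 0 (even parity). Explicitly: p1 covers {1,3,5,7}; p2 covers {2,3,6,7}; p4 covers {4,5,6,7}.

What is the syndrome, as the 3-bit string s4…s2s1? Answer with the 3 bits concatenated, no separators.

s1 (pos 1,3,5,7): 1⊕0⊕0⊕1 = 0
s2 (pos 2,3,6,7): 0⊕0⊕0⊕1 = 1
s4 (pos 4,5,6,7): 1⊕0⊕0⊕1 = 0
Syndrome s4…s1 = 010 → error at position 2.

010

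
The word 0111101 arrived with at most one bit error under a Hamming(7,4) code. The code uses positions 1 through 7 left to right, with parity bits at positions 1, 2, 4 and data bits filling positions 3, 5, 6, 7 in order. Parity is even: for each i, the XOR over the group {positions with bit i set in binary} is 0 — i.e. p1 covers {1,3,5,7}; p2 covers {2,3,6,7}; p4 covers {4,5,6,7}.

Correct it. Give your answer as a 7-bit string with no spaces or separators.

0111100

s1 (pos 1,3,5,7): 0⊕1⊕1⊕1 = 1
s2 (pos 2,3,6,7): 1⊕1⊕0⊕1 = 1
s4 (pos 4,5,6,7): 1⊕1⊕0⊕1 = 1
Syndrome s4…s1 = 111 → error at position 7.
Flip position 7: 0111101 → 0111100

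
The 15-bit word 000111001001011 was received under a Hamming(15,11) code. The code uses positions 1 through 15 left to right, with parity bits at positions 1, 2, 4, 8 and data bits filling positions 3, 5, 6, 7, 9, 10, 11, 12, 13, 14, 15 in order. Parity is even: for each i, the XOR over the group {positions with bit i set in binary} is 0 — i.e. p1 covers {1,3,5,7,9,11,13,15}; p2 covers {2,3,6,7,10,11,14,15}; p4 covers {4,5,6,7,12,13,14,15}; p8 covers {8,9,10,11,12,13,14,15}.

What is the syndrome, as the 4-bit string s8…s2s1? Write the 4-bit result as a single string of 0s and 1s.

s1 (pos 1,3,5,7,9,11,13,15): 0⊕0⊕1⊕0⊕1⊕0⊕0⊕1 = 1
s2 (pos 2,3,6,7,10,11,14,15): 0⊕0⊕1⊕0⊕0⊕0⊕1⊕1 = 1
s4 (pos 4,5,6,7,12,13,14,15): 1⊕1⊕1⊕0⊕1⊕0⊕1⊕1 = 0
s8 (pos 8,9,10,11,12,13,14,15): 0⊕1⊕0⊕0⊕1⊕0⊕1⊕1 = 0
Syndrome s8…s1 = 0011 → error at position 3.

0011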